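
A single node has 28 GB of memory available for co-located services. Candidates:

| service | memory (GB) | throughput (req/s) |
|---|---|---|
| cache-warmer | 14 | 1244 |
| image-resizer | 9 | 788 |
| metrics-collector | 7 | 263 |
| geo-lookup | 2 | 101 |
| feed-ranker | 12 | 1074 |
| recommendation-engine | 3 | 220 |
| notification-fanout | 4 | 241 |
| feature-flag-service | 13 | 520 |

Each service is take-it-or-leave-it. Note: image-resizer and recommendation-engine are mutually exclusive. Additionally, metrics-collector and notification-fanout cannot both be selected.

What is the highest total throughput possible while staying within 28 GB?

2419

The ratio ordering already packs tightly: cache-warmer + geo-lookup + feed-ranker, 28 GB, 2419.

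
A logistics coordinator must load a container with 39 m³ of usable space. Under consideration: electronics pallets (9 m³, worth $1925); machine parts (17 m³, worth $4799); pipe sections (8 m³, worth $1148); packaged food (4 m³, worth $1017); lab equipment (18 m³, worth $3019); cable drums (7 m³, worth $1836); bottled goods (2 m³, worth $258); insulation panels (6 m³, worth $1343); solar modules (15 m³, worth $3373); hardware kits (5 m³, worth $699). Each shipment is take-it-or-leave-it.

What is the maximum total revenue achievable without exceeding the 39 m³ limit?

By revenue per m³: machine parts 282.29, cable drums 262.29, packaged food 254.25, solar modules 224.87 lead.
A density-first pass picks machine parts + packaged food + cable drums + insulation panels + hardware kits — 9694 at 39 m³.
The 15 m³ tied up in packaged food and insulation panels and hardware kits is better spent on solar modules — total rises to 10008 (39 m³).
Next best is electronics pallets + machine parts + cable drums + insulation panels at 9903 (39 m³) — short by 105.

10008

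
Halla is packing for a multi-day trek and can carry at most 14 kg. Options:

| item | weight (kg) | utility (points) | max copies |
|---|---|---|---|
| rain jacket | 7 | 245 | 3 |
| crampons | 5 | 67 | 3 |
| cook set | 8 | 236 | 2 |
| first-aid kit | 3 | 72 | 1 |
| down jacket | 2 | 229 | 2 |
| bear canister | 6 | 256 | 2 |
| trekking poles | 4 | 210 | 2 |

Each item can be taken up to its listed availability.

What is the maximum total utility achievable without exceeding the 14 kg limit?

924

A density-first pass picks 2×down jacket + 2×trekking poles — 878 at 12 kg.
Dropping trekking poles frees 4 kg; slotting in bear canister (6 kg) lifts the total to 924 at 14 kg.
Every other selection either busts 14 kg or exceeds an availability limit or fails to beat 924.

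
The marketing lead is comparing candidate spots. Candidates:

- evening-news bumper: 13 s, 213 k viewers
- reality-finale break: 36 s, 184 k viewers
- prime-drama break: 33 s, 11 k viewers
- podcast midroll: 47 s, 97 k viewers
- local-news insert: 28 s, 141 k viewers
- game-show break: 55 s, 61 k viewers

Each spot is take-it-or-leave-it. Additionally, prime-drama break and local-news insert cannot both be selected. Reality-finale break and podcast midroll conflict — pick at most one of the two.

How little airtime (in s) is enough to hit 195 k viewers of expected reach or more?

13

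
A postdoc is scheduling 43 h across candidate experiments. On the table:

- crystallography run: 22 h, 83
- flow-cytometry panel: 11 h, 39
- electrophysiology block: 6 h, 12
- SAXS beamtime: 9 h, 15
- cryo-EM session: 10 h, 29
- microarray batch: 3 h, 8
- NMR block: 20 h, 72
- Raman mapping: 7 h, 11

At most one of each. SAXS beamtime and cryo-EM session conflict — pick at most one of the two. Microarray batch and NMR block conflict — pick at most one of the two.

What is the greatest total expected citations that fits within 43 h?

155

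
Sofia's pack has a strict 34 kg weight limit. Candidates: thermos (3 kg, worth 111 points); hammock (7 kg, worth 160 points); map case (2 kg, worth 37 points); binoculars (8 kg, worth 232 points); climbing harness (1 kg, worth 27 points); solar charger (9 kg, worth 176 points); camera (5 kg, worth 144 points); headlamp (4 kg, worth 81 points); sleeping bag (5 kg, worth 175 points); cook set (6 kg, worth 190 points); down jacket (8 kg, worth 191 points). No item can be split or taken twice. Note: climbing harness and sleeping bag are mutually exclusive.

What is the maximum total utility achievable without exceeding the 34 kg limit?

1012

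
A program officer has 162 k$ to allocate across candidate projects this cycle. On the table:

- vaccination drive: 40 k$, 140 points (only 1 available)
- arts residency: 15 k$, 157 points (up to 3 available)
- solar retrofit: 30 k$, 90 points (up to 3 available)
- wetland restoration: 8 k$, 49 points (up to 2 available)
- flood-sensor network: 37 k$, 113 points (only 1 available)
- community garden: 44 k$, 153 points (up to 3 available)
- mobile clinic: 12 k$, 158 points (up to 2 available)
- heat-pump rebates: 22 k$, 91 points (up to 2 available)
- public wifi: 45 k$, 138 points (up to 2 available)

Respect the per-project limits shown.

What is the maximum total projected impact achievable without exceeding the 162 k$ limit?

1158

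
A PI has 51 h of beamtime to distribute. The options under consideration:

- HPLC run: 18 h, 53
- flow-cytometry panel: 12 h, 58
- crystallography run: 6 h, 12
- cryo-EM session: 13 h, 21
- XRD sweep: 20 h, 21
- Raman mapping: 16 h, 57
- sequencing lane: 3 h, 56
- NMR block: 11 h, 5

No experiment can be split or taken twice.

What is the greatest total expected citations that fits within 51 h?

224

The ratio ordering already packs tightly: HPLC run + flow-cytometry panel + Raman mapping + sequencing lane, 49 h, 224.
Next best is flow-cytometry panel + crystallography run + cryo-EM session + Raman mapping + sequencing lane at 204 (50 h) — short by 20.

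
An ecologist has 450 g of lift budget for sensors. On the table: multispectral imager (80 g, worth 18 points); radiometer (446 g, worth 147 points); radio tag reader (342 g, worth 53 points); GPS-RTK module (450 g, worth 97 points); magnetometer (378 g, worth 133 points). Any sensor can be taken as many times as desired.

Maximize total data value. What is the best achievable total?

A density-first pass picks magnetometer — 133 at 378 g.
Dropping magnetometer frees 378 g; slotting in radiometer (446 g) lifts the total to 147 at 446 g.
Every other selection either busts 450 g or fails to beat 147.

147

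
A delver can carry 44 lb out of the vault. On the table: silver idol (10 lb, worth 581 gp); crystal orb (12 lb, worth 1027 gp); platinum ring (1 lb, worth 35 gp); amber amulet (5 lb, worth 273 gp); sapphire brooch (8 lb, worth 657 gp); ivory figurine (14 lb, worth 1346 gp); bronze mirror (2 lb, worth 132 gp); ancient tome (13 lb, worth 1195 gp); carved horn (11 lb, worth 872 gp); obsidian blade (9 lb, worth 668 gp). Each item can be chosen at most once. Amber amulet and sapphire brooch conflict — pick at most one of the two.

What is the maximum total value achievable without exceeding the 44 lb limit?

3866

By value per lb: ivory figurine 96.14, ancient tome 91.92, crystal orb 85.58, sapphire brooch 82.12 lead.
Taking the top-ratio items first gives crystal orb + platinum ring + ivory figurine + bronze mirror + ancient tome for 3735 (42 lb).
But sapphire brooch + ivory figurine + ancient tome + obsidian blade fits in 44 lb and reaches 3866.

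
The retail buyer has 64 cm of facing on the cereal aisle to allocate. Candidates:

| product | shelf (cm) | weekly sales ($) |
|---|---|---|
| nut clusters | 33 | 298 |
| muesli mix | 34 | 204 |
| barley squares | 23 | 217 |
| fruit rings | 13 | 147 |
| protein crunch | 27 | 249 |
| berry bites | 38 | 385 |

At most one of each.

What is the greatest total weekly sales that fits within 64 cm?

613

The ratio heuristic lands on fruit rings + berry bites (532) but leaves 13 cm idle.
Replace berry bites with barley squares + protein crunch: the trade gains 81 net, giving 613 at 63 cm.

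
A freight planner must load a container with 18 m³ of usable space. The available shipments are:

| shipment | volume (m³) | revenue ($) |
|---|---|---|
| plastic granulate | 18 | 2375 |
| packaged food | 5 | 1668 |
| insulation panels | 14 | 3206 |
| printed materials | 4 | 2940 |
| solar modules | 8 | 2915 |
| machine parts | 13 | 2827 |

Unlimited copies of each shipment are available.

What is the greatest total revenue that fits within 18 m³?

11760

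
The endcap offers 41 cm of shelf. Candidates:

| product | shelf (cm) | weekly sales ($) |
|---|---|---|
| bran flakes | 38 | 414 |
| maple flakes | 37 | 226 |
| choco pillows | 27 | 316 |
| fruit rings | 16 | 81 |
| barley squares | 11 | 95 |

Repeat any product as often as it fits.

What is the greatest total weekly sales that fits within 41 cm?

414

By weekly sales per cm: choco pillows 11.70, bran flakes 10.89, barley squares 8.64 lead.
The ratio heuristic lands on choco pillows + barley squares (411) but leaves 3 cm idle.
Dropping choco pillows and barley squares frees 38 cm; slotting in bran flakes (38 cm) lifts the total to 414 at 38 cm.
Nothing else within 41 cm beats 414.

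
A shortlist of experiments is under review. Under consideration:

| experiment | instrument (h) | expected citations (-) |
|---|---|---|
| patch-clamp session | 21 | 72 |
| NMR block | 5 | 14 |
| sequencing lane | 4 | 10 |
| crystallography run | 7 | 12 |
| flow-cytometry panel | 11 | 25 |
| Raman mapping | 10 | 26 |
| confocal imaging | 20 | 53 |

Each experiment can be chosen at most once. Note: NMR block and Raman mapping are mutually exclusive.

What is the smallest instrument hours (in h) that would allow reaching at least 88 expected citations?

30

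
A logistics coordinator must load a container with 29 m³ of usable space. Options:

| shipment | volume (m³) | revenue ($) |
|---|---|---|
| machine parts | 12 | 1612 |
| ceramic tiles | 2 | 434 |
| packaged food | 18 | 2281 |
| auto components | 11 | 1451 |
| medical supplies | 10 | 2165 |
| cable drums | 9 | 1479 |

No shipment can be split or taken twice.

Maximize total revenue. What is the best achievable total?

Greedy by ratio would take ceramic tiles + medical supplies + cable drums: 21 m³ used, total 4078.
Replace ceramic tiles and cable drums with packaged food: the trade gains 368 net, giving 4446 at 28 m³.
That's the maximum — no swap from here does better than 4446.

4446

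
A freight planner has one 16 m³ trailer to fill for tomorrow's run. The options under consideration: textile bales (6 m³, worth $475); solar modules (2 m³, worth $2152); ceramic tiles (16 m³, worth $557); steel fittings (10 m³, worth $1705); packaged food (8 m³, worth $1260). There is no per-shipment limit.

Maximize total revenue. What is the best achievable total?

Density check — solar modules 1076.00, steel fittings 170.50, packaged food 157.50, textile bales 79.17 are the best per m³.
Taking 8×solar modules: 16 m³ used, 17216 in revenue.
Every other selection either busts 16 m³ or fails to beat 17216.

17216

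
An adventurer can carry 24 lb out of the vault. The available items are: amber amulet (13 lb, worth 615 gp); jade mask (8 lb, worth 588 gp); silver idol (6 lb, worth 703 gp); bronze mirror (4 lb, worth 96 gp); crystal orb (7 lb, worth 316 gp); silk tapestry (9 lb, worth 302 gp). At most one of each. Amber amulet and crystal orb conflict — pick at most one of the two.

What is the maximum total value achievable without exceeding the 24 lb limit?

1607

Best packing: jade mask + silver idol + crystal orb — 21 lb, 1607 total.
Next best is jade mask + silver idol + silk tapestry at 1593 (23 lb) — short by 14.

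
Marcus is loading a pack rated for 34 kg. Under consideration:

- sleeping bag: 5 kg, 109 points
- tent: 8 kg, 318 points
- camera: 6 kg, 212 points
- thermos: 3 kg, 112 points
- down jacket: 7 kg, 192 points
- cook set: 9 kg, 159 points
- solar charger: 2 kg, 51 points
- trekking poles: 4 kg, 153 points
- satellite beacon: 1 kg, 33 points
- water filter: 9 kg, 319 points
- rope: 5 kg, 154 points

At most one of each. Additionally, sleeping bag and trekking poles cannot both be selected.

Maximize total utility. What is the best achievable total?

1207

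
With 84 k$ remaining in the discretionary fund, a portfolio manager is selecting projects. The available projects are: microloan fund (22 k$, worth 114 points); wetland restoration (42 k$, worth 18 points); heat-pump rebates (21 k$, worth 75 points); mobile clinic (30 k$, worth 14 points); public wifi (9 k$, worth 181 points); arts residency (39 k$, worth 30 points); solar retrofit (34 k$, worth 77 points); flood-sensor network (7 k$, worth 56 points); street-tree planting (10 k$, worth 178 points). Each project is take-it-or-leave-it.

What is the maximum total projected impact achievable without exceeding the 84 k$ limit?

Filling by ratio: microloan fund + heat-pump rebates + public wifi + flood-sensor network + street-tree planting for 604, with 15 k$ left unused.
Replace heat-pump rebates with solar retrofit: the trade gains 2 net, giving 606 at 82 k$.

606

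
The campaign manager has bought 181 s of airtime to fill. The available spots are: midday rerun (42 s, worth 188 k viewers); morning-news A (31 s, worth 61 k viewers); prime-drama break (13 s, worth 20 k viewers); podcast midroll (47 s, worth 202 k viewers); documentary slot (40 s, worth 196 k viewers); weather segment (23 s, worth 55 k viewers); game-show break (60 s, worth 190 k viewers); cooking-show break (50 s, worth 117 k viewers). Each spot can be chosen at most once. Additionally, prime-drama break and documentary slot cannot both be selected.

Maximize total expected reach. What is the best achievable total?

703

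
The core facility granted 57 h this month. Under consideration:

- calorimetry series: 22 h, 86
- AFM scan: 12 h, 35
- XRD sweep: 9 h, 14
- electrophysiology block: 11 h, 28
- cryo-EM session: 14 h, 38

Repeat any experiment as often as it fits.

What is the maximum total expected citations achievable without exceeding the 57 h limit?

2×calorimetry series + AFM scan uses 56 of the 57 h and totals 207.

207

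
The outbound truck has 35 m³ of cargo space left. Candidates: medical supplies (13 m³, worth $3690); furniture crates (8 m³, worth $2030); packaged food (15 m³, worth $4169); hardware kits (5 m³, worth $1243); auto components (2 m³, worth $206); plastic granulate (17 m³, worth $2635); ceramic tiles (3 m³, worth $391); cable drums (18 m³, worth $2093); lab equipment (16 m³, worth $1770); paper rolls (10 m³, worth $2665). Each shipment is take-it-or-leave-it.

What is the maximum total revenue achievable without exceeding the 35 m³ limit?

9308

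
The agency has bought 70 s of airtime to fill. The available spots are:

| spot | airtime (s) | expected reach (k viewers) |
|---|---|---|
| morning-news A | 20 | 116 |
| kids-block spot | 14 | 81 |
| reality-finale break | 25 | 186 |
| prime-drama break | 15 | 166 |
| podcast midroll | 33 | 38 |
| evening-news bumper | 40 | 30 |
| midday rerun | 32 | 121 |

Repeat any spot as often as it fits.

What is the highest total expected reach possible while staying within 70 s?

684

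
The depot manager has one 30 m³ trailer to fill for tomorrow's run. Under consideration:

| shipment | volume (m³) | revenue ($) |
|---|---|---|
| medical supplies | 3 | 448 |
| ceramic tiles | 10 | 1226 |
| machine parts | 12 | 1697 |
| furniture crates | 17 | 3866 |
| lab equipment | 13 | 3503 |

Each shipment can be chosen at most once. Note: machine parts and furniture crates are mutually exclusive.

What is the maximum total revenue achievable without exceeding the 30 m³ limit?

7369

The ratio ordering already packs tightly: furniture crates + lab equipment, 30 m³, 7369.
The closest alternative, medical supplies + machine parts + lab equipment, reaches only 5648.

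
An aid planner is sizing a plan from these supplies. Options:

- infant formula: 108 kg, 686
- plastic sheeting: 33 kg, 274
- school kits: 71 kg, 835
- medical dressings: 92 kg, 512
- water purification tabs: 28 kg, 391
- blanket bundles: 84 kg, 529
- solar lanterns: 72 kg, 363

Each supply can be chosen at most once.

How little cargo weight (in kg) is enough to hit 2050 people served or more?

Minimise kg subject to total people served ≥ 2050.
infant formula + plastic sheeting + school kits + water purification tabs: 2186 people served at 240 kg.
Any bundle with less than 240 kg falls short of 2050.

240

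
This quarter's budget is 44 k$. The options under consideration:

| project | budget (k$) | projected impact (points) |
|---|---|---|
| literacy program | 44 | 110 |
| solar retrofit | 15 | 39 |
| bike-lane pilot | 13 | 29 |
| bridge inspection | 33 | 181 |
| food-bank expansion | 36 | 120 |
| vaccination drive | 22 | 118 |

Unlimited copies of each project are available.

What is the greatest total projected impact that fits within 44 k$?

A density-first pass picks bridge inspection — 181 at 33 k$.
Replace bridge inspection with 2×vaccination drive: the trade gains 55 net, giving 236 at 44 k$.
That's the maximum — no swap from here does better than 236.

236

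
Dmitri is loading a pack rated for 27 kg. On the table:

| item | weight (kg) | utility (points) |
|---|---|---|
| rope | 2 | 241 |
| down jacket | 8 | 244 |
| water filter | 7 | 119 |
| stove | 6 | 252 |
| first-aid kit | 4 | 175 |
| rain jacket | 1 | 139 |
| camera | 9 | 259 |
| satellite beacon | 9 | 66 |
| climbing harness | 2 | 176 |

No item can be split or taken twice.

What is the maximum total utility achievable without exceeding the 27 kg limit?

1242

Greedy by ratio would take rope + down jacket + stove + first-aid kit + rain jacket + climbing harness: 23 kg used, total 1227.
Dropping down jacket frees 8 kg; slotting in camera (9 kg) lifts the total to 1242 at 24 kg.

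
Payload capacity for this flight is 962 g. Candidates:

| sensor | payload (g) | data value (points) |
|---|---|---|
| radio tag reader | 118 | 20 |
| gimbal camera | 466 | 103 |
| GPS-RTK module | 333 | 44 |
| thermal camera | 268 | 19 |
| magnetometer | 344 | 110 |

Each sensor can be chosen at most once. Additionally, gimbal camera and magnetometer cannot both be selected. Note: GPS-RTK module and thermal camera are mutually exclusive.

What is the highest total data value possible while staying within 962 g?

174

Radio tag reader + GPS-RTK module + magnetometer uses 795 of the 962 g and totals 174.
Every other selection either busts 962 g or breaks a pairing rule or fails to beat 174.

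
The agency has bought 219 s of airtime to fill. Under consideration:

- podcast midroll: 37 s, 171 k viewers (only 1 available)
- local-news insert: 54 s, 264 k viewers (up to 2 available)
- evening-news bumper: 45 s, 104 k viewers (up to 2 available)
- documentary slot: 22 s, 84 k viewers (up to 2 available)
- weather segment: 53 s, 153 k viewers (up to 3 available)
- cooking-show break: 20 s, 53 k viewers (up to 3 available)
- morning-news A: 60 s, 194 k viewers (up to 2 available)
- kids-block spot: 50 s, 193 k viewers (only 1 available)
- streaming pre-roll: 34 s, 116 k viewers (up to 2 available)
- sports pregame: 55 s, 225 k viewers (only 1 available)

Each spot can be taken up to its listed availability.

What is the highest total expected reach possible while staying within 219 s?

976

Filling by ratio: podcast midroll + 2×local-news insert + sports pregame for 924, with 19 s left unused.
Replace sports pregame with documentary slot + kids-block spot: the trade gains 52 net, giving 976 at 217 s.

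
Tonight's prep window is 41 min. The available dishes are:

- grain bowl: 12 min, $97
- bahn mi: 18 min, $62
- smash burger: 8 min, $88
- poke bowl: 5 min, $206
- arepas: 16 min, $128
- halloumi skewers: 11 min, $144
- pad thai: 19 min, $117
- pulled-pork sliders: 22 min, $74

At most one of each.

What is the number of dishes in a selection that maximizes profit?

Best achievable profit is 566.
One optimal bundle: smash burger + poke bowl + arepas + halloumi skewers (40 min).
Any selection reaching 566 contains exactly 4 dishes.

4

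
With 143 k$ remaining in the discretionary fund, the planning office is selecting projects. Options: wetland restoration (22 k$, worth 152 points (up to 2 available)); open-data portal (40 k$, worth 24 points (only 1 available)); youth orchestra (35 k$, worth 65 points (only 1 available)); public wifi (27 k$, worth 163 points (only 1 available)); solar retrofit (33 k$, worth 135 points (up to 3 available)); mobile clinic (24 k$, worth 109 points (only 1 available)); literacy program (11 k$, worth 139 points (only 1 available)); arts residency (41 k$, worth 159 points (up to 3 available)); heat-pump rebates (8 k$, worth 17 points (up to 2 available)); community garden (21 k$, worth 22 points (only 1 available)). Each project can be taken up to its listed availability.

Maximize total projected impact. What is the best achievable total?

850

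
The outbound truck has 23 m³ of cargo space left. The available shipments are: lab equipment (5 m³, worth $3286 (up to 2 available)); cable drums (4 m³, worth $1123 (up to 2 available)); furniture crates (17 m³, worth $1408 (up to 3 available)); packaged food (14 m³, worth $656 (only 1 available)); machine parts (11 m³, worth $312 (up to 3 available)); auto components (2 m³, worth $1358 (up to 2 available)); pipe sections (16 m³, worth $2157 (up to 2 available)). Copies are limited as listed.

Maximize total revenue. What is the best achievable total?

11534

By revenue per m³: auto components 679.00, lab equipment 657.20, cable drums 280.75 lead.
2×lab equipment + 2×cable drums + 2×auto components uses 22 of the 23 m³ and totals 11534.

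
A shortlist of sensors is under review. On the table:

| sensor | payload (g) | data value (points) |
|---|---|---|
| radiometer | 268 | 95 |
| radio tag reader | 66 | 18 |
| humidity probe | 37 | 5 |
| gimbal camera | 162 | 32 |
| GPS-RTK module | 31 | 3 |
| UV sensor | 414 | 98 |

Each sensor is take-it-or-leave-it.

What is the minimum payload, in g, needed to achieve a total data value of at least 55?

265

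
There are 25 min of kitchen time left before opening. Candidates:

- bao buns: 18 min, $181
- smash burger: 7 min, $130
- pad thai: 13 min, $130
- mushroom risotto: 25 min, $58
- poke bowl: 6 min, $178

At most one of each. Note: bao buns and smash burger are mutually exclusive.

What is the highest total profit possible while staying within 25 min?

359

A density-first pass picks smash burger + poke bowl — 308 at 13 min.
Dropping smash burger frees 7 min; slotting in bao buns (18 min) lifts the total to 359 at 24 min.
Runner-up smash burger + poke bowl tops out at 308.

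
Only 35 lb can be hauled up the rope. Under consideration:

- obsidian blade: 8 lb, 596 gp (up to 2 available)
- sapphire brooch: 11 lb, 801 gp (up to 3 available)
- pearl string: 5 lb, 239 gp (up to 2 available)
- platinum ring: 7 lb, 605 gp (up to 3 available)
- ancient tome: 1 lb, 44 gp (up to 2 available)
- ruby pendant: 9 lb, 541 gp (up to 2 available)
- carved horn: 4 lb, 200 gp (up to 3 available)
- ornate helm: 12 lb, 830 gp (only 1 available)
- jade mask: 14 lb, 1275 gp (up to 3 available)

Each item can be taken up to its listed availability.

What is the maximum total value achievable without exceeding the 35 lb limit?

3155

By value per lb: jade mask 91.07, platinum ring 86.43, obsidian blade 74.50, sapphire brooch 72.82 lead.
Best packing: platinum ring + 2×jade mask — 35 lb, 3155 total.
Nothing else within 35 lb beats 3155.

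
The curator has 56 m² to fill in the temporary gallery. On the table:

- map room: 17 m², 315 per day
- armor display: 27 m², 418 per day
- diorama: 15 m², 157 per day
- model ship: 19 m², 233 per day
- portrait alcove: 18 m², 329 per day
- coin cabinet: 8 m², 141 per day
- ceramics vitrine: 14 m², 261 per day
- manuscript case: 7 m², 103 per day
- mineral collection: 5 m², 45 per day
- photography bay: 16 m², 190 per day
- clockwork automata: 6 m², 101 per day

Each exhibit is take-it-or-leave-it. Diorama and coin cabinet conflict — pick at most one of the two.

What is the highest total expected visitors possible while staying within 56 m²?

A density-first pass picks map room + portrait alcove + ceramics vitrine + clockwork automata — 1006 at 55 m².
The 6 m² tied up in clockwork automata is better spent on manuscript case — total rises to 1008 (56 m²).
Runner-up map room + portrait alcove + ceramics vitrine + clockwork automata tops out at 1006.

1008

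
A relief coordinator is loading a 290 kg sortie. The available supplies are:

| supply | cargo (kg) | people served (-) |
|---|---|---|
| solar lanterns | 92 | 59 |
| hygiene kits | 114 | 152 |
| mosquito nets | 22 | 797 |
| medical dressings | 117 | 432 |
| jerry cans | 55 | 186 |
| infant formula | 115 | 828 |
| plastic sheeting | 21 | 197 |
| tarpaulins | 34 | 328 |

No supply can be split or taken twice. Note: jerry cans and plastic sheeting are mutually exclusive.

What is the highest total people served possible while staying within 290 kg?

Density check — mosquito nets 36.23, tarpaulins 9.65, plastic sheeting 9.38, infant formula 7.20 are the best per kg.
Best packing: mosquito nets + medical dressings + infant formula + tarpaulins — 288 kg, 2385 total.
The closest alternative, mosquito nets + medical dressings + infant formula + plastic sheeting, reaches only 2254.

2385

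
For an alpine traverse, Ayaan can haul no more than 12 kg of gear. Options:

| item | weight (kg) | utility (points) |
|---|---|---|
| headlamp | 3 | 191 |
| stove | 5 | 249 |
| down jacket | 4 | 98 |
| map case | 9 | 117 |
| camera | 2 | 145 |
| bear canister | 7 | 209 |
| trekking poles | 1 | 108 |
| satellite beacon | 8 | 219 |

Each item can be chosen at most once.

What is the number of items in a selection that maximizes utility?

4

The maximum utility within 12 kg is 693.
For example headlamp + stove + camera + trekking poles achieves it, using 11 kg.
Every optimal selection uses 4 items.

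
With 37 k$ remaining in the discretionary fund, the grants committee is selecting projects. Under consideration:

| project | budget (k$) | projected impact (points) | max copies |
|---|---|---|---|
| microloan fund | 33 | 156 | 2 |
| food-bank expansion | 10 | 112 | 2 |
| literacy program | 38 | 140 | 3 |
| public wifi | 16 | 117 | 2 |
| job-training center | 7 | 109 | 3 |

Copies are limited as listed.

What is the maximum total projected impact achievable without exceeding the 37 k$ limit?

444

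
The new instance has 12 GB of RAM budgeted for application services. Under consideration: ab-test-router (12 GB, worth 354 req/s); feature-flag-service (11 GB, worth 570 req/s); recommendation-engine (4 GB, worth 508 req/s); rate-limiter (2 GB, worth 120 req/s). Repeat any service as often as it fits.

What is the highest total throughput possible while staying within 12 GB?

1524

3×recommendation-engine uses 12 of the 12 GB and totals 1524.
No other feasible combination exceeds 1524.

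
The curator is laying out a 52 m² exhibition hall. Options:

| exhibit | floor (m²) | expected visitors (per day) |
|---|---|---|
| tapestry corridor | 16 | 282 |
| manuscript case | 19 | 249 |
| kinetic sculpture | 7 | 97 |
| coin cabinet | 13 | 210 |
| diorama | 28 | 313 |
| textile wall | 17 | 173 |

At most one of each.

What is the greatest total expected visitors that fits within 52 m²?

741

Ranking by ratio (expected visitors/m²): tapestry corridor 17.62, coin cabinet 16.15, kinetic sculpture 13.86, manuscript case 13.11.
A density-first pass picks tapestry corridor + kinetic sculpture + coin cabinet — 589 at 36 m².
The 7 m² tied up in kinetic sculpture is better spent on manuscript case — total rises to 741 (48 m²).
Every other selection either busts 52 m² or fails to beat 741.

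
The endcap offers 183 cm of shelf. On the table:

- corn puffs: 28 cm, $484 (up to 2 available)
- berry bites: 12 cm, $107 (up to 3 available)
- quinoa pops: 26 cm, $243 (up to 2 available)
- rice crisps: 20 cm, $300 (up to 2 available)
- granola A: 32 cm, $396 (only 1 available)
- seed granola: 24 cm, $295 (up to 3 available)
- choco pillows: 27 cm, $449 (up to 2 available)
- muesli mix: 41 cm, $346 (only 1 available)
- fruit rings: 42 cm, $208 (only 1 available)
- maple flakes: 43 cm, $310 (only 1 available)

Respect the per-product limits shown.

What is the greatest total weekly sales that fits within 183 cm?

The ratio ordering already packs tightly: 2×corn puffs + 2×rice crisps + granola A + 2×choco pillows, 182 cm, 2862.

2862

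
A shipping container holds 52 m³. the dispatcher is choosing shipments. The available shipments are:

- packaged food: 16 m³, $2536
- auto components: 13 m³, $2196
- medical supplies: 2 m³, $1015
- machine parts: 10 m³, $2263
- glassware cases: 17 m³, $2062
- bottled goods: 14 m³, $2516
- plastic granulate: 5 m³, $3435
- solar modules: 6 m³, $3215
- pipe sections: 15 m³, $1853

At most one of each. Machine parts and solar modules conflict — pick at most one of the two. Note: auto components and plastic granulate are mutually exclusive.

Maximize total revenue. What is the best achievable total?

Packaged food + medical supplies + bottled goods + plastic granulate + solar modules uses 43 of the 52 m³ and totals 12717.
Next best is packaged food + medical supplies + glassware cases + plastic granulate + solar modules at 12263 (46 m³) — short by 454.

12717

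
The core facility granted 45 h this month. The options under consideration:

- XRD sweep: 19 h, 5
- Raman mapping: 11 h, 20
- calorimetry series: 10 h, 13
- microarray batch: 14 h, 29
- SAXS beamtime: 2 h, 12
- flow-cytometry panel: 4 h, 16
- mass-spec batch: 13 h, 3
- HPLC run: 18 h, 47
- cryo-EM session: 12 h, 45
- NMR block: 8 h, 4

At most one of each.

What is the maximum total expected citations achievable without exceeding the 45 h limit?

128

Ranking by ratio (expected citations/h): SAXS beamtime 6.00, flow-cytometry panel 4.00, cryo-EM session 3.75, HPLC run 2.61.
A density-first pass picks SAXS beamtime + flow-cytometry panel + HPLC run + cryo-EM session + NMR block — 124 at 44 h.
The 10 h tied up in SAXS beamtime and NMR block is better spent on Raman mapping — total rises to 128 (45 h).
Runner-up Raman mapping + SAXS beamtime + HPLC run + cryo-EM session tops out at 124.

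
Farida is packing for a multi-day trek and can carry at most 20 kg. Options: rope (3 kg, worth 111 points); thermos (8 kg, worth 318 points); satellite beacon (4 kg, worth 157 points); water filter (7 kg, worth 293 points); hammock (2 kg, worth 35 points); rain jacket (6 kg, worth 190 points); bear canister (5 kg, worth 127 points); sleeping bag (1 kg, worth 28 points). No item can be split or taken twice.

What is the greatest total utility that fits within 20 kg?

796

Ranking by ratio (utility/kg): water filter 41.86, thermos 39.75, satellite beacon 39.25, rope 37.00.
Thermos + satellite beacon + water filter + sleeping bag uses 20 of the 20 kg and totals 796.
An exhaustive check of the 256 subsets confirms 796.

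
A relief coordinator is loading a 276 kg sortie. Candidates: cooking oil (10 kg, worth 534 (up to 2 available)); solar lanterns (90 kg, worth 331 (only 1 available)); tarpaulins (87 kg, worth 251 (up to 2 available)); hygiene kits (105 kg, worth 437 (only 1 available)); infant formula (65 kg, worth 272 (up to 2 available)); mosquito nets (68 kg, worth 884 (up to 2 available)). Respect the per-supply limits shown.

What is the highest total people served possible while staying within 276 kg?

Ranking by ratio (people served/kg): cooking oil 53.40, mosquito nets 13.00, infant formula 4.18, hygiene kits 4.16.
Filling by ratio: 2×cooking oil + infant formula + 2×mosquito nets for 3108, with 55 kg left unused.
Dropping infant formula frees 65 kg; slotting in hygiene kits (105 kg) lifts the total to 3273 at 261 kg.

3273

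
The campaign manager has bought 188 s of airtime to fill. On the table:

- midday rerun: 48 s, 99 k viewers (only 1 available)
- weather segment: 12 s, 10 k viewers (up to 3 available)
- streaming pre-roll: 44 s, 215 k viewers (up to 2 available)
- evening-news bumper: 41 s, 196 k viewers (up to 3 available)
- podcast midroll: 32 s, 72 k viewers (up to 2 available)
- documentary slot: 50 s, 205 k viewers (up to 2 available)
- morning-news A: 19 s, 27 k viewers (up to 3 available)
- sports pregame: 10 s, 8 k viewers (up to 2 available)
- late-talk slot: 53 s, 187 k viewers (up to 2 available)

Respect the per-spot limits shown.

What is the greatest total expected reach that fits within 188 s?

Ranking by ratio (expected reach/s): streaming pre-roll 4.89, evening-news bumper 4.78, documentary slot 4.10, late-talk slot 3.53.
The ratio heuristic lands on weather segment + 2×streaming pre-roll + 2×evening-news bumper (832) but leaves 6 s idle.
Replace weather segment and 2×evening-news bumper with 2×documentary slot: the trade gains 8 net, giving 840 at 188 s.
Every other selection either busts 188 s or exceeds an availability limit or fails to beat 840.

840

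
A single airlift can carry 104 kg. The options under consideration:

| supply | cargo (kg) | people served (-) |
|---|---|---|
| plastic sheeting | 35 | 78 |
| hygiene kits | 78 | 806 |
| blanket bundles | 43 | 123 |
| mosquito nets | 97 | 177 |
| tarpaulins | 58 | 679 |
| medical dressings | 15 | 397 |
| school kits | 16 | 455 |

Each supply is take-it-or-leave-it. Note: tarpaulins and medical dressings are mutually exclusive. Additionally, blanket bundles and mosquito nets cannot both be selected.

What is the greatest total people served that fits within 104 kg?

Hygiene kits + school kits uses 94 of the 104 kg and totals 1261.
An exhaustive check of the 128 subsets confirms 1261.

1261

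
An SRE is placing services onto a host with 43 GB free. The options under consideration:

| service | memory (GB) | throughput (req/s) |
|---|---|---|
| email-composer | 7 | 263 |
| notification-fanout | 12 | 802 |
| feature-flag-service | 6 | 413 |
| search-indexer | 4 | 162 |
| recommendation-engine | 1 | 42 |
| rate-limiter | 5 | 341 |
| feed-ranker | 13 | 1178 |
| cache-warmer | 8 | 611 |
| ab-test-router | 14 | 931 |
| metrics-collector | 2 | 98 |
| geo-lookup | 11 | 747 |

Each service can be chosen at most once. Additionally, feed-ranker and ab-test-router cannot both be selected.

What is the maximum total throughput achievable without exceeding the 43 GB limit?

Best packing: feature-flag-service + rate-limiter + feed-ranker + cache-warmer + geo-lookup — 43 GB, 3290 total.
No other feasible combination exceeds 3290.

3290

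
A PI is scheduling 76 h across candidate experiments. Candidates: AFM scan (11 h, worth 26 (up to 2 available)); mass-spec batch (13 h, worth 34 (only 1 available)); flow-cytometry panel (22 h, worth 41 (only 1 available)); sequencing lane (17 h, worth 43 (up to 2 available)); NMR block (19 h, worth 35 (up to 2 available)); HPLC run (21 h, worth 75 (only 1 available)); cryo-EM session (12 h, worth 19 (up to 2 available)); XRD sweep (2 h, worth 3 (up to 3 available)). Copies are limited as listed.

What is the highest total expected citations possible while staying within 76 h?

207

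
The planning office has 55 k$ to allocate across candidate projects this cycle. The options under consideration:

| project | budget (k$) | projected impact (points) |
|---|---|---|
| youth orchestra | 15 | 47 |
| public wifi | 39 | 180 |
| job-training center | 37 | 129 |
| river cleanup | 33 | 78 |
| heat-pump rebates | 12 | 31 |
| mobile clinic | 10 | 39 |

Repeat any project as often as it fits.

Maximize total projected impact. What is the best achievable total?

227

The ratio heuristic lands on public wifi + mobile clinic (219) but leaves 6 k$ idle.
Dropping mobile clinic frees 10 k$; slotting in youth orchestra (15 k$) lifts the total to 227 at 54 k$.
That's the maximum — no swap from here does better than 227.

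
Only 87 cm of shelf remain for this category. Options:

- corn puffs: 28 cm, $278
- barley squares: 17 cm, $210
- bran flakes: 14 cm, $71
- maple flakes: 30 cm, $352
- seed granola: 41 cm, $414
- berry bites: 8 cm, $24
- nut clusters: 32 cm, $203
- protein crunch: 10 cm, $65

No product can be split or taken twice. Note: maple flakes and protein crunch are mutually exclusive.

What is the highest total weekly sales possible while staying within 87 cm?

902

Taking corn puffs + barley squares + seed granola: 86 cm used, 902 in weekly sales.
Next best is corn puffs + barley squares + maple flakes + berry bites at 864 (83 cm) — short by 38.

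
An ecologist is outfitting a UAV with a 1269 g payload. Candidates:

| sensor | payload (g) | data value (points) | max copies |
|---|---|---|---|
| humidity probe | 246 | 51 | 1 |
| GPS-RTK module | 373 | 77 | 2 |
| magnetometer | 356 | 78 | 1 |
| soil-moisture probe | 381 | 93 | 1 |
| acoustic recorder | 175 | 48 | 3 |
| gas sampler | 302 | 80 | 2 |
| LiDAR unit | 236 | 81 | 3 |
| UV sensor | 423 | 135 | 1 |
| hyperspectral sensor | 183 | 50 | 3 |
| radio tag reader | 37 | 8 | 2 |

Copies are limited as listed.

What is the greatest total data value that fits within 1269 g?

397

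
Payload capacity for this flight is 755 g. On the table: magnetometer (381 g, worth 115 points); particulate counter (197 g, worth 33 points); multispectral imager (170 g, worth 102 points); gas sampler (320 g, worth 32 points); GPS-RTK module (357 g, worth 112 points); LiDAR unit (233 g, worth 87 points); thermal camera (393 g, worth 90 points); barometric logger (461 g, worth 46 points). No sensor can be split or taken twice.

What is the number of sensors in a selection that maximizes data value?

Optimal total is 250.
One optimal bundle: magnetometer + particulate counter + multispectral imager (748 g).
Every optimal selection uses 3 sensors.

3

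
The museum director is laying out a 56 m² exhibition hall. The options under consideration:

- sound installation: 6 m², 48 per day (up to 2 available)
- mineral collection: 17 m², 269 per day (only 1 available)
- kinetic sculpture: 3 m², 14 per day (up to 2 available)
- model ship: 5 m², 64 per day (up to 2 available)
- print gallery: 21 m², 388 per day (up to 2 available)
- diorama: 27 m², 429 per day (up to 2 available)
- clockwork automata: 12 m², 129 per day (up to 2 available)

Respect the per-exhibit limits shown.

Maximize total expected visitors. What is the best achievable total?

918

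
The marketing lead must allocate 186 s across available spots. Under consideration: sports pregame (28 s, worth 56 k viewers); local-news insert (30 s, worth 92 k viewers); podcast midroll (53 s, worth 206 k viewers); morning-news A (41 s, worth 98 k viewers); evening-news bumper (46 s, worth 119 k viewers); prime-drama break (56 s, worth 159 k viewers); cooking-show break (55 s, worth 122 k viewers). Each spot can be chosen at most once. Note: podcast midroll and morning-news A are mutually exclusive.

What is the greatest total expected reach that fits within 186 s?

By expected reach per s: podcast midroll 3.89, local-news insert 3.07, prime-drama break 2.84 lead.
Taking local-news insert + podcast midroll + evening-news bumper + prime-drama break: 185 s used, 576 in expected reach.
Next best is sports pregame + podcast midroll + evening-news bumper + prime-drama break at 540 (183 s) — short by 36.

576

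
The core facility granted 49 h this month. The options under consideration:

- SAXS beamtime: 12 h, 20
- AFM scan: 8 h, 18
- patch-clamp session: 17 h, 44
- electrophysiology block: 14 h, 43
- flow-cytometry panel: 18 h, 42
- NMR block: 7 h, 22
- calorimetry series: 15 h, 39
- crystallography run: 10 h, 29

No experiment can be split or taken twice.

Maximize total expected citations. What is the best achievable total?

138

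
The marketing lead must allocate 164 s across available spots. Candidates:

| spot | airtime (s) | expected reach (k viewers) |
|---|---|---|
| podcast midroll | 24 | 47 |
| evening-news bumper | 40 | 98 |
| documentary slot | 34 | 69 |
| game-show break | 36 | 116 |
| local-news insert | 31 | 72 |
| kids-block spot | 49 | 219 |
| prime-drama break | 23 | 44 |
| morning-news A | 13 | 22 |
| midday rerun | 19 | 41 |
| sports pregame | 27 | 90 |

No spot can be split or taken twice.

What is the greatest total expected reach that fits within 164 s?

Filling by ratio: evening-news bumper + game-show break + kids-block spot + sports pregame for 523, with 12 s left unused.
Dropping evening-news bumper frees 40 s; slotting in local-news insert + midday rerun (50 s) lifts the total to 538 at 162 s.

538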